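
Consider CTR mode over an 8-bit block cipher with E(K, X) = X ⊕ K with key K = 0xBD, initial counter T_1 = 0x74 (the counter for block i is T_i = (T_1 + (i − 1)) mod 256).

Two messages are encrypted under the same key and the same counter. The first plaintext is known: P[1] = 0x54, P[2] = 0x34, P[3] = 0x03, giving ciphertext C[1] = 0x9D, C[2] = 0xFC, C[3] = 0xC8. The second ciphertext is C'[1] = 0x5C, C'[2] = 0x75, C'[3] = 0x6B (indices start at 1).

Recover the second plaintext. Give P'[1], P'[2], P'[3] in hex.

In CTR with a reused counter, both messages share the same keystream S_i, so C_i ⊕ C'_i = P_i ⊕ P'_i and thus P'_i = P_i ⊕ C_i ⊕ C'_i.
P'[1]: 0x54 ⊕ 0x9D ⊕ 0x5C = 0x95.
P'[2]: 0x34 ⊕ 0xFC ⊕ 0x75 = 0xBD.
P'[3]: 0x03 ⊕ 0xC8 ⊕ 0x6B = 0xA0.

P'[1] = 0x95, P'[2] = 0xBD, P'[3] = 0xA0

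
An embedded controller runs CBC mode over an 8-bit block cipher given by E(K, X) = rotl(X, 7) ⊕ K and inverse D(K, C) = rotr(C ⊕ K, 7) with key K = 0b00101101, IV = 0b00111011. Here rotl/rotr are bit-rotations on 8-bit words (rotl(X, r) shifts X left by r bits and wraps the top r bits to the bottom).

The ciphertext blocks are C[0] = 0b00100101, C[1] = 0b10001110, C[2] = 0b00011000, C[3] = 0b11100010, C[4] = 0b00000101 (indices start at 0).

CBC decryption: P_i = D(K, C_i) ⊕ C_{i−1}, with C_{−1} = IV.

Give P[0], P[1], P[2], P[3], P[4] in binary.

P[0]: D(K, 0b00100101) = 0b00010000; 0b00010000 ⊕ 0b00111011 = 0b00101011.
P[1]: D(K, 0b10001110) = 0b01000111; 0b01000111 ⊕ 0b00100101 = 0b01100010.
P[2]: D(K, 0b00011000) = 0b01101010; 0b01101010 ⊕ 0b10001110 = 0b11100100.
P[3]: D(K, 0b11100010) = 0b10011111; 0b10011111 ⊕ 0b00011000 = 0b10000111.
P[4]: D(K, 0b00000101) = 0b01010000; 0b01010000 ⊕ 0b11100010 = 0b10110010.

P[0] = 0b00101011, P[1] = 0b01100010, P[2] = 0b11100100, P[3] = 0b10000111, P[4] = 0b10110010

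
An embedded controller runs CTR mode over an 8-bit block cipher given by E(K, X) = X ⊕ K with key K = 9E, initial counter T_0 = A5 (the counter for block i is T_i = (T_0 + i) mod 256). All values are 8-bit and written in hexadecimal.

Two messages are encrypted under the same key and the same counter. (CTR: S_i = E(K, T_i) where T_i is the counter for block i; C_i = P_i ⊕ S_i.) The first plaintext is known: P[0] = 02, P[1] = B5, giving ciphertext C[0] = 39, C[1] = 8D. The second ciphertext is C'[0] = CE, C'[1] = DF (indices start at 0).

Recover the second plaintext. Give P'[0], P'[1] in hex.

In CTR with a reused counter, both messages share the same keystream S_i, so C_i ⊕ C'_i = P_i ⊕ P'_i and thus P'_i = P_i ⊕ C_i ⊕ C'_i.
P'[0]: 02 ⊕ 39 ⊕ CE = F5.
P'[1]: B5 ⊕ 8D ⊕ DF = E7.

P'[0] = F5, P'[1] = E7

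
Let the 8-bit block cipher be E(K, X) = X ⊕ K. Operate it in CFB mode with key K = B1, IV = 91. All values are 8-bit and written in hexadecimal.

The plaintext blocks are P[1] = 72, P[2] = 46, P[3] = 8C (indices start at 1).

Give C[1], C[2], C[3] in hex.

C[1] = 52, C[2] = A5, C[3] = 98

CFB encryption: C_i = P_i ⊕ E(K, C_{i−1}), with C_{0} = IV.
C[1]: E(K, 91) = 20; 72 ⊕ 20 = 52.
C[2]: E(K, 52) = E3; 46 ⊕ E3 = A5.
C[3]: E(K, A5) = 14; 8C ⊕ 14 = 98.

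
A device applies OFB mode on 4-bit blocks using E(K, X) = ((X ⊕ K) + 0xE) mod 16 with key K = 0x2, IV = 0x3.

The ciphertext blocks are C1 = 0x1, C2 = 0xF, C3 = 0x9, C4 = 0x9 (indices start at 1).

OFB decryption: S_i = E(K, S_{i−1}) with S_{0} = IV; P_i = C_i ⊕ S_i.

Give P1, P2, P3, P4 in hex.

P1: S = E(K, 0x3) = 0xF; 0x1 ⊕ 0xF = 0xE.
P2: S = E(K, 0xF) = 0xB; 0xF ⊕ 0xB = 0x4.
P3: S = E(K, 0xB) = 0x7; 0x9 ⊕ 0x7 = 0xE.
P4: S = E(K, 0x7) = 0x3; 0x9 ⊕ 0x3 = 0xA.

P1 = 0xE, P2 = 0x4, P3 = 0xE, P4 = 0xA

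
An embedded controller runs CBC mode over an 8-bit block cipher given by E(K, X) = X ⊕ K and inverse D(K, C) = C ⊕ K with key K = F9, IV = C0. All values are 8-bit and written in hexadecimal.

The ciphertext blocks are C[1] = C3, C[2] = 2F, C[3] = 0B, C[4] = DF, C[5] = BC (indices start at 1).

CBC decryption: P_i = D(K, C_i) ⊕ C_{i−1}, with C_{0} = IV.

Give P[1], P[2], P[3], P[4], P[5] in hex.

P[1] = FA, P[2] = 15, P[3] = DD, P[4] = 2D, P[5] = 9A

P[1]: D(K, C3) = 3A; 3A ⊕ C0 = FA.
P[2]: D(K, 2F) = D6; D6 ⊕ C3 = 15.
P[3]: D(K, 0B) = F2; F2 ⊕ 2F = DD.
P[4]: D(K, DF) = 26; 26 ⊕ 0B = 2D.
P[5]: D(K, BC) = 45; 45 ⊕ DF = 9A.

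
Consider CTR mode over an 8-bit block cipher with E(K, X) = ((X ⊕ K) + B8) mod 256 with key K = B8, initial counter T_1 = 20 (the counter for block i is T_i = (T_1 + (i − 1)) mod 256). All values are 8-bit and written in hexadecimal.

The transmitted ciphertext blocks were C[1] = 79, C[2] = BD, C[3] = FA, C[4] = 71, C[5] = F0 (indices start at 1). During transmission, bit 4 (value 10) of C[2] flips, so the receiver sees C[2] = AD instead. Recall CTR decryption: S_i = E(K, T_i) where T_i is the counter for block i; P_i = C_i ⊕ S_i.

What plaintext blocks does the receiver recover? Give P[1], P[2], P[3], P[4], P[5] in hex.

Only C[2] changed, to AD. In CTR, a change in C_i flips the same bit in P_i only; the keystream is unaffected. Decrypting the received ciphertext:
P[1]: T = 20, S = E(K, T) = 50; 79 ⊕ 50 = 29.
P[2]: T = 21, S = E(K, T) = 51; AD ⊕ 51 = FC.
P[3]: T = 22, S = E(K, T) = 52; FA ⊕ 52 = A8.
P[4]: T = 23, S = E(K, T) = 53; 71 ⊕ 53 = 22.
P[5]: T = 24, S = E(K, T) = 54; F0 ⊕ 54 = A4.
Blocks that differ from the original plaintext: P[2].

P[1] = 29, P[2] = FC, P[3] = A8, P[4] = 22, P[5] = A4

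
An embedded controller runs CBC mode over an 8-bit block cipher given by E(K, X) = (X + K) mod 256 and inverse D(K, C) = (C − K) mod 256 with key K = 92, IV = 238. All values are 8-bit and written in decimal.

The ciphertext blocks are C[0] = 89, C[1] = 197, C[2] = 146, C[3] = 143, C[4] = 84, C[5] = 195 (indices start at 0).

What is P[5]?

P[5] = 51

CBC decryption: P_i = D(K, C_i) ⊕ C_{i−1}, with C_{−1} = IV.
P[5]: D(K, 195) = 103; 103 ⊕ 84 = 51.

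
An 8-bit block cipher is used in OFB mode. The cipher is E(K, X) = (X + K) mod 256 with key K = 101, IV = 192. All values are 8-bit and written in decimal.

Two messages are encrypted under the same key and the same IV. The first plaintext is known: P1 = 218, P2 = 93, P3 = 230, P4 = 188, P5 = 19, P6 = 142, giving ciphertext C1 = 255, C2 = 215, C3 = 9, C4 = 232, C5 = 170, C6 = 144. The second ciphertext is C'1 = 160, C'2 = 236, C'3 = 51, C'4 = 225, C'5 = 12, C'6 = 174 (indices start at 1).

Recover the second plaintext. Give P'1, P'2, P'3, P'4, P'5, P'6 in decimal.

In OFB with a reused IV, both messages share the same keystream S_i, so C_i ⊕ C'_i = P_i ⊕ P'_i and thus P'_i = P_i ⊕ C_i ⊕ C'_i.
P'1: 218 ⊕ 255 ⊕ 160 = 133.
P'2: 93 ⊕ 215 ⊕ 236 = 102.
P'3: 230 ⊕ 9 ⊕ 51 = 220.
P'4: 188 ⊕ 232 ⊕ 225 = 181.
P'5: 19 ⊕ 170 ⊕ 12 = 181.
P'6: 142 ⊕ 144 ⊕ 174 = 176.

P'1 = 133, P'2 = 102, P'3 = 220, P'4 = 181, P'5 = 181, P'6 = 176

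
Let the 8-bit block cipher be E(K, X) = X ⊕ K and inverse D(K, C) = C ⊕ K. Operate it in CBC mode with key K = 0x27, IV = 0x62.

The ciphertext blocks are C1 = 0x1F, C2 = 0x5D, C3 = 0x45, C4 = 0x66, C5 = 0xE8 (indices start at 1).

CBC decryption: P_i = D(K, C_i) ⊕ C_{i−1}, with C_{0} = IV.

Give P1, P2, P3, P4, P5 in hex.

P1 = 0x5A, P2 = 0x65, P3 = 0x3F, P4 = 0x04, P5 = 0xA9

P1: D(K, 0x1F) = 0x38; 0x38 ⊕ 0x62 = 0x5A.
P2: D(K, 0x5D) = 0x7A; 0x7A ⊕ 0x1F = 0x65.
P3: D(K, 0x45) = 0x62; 0x62 ⊕ 0x5D = 0x3F.
P4: D(K, 0x66) = 0x41; 0x41 ⊕ 0x45 = 0x04.
P5: D(K, 0xE8) = 0xCF; 0xCF ⊕ 0x66 = 0xA9.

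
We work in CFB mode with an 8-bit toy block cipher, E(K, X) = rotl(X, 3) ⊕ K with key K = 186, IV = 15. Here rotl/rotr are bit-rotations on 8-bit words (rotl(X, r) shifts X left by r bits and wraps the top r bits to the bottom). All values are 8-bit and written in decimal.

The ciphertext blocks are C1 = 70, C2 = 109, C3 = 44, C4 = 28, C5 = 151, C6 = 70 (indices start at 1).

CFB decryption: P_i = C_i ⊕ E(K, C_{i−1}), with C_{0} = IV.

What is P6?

P6: E(K, 151) = 6; 70 ⊕ 6 = 64.

P6 = 64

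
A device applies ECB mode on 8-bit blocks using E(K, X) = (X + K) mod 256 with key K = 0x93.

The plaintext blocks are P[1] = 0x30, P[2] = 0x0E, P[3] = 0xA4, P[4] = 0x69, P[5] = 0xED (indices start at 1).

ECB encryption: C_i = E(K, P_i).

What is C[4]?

C[4]: E(K, 0x69) = 0xFC.

C[4] = 0xFC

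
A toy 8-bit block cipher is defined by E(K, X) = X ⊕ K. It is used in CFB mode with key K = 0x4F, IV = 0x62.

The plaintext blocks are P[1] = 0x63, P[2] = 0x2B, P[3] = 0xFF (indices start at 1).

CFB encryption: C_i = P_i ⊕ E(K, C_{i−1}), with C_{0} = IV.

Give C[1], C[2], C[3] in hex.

C[1] = 0x4E, C[2] = 0x2A, C[3] = 0x9A

C[1]: E(K, 0x62) = 0x2D; 0x63 ⊕ 0x2D = 0x4E.
C[2]: E(K, 0x4E) = 0x01; 0x2B ⊕ 0x01 = 0x2A.
C[3]: E(K, 0x2A) = 0x65; 0xFF ⊕ 0x65 = 0x9A.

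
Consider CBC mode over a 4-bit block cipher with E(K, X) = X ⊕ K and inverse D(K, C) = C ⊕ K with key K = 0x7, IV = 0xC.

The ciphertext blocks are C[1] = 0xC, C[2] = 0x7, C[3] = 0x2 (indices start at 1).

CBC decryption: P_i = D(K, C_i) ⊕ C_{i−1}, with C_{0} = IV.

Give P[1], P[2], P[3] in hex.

P[1] = 0x7, P[2] = 0xC, P[3] = 0x2

P[1]: D(K, 0xC) = 0xB; 0xB ⊕ 0xC = 0x7.
P[2]: D(K, 0x7) = 0x0; 0x0 ⊕ 0xC = 0xC.
P[3]: D(K, 0x2) = 0x5; 0x5 ⊕ 0x7 = 0x2.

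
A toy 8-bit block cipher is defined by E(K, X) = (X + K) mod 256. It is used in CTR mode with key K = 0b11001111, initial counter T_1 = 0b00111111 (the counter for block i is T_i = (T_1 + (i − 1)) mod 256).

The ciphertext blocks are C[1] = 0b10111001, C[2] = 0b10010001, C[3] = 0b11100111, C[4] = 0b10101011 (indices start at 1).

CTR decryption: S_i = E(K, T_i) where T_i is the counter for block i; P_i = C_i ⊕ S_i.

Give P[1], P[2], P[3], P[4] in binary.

P[1] = 0b10110111, P[2] = 0b10011110, P[3] = 0b11110111, P[4] = 0b10111010

P[1]: T = 0b00111111, S = E(K, T) = 0b00001110; 0b10111001 ⊕ 0b00001110 = 0b10110111.
P[2]: T = 0b01000000, S = E(K, T) = 0b00001111; 0b10010001 ⊕ 0b00001111 = 0b10011110.
P[3]: T = 0b01000001, S = E(K, T) = 0b00010000; 0b11100111 ⊕ 0b00010000 = 0b11110111.
P[4]: T = 0b01000010, S = E(K, T) = 0b00010001; 0b10101011 ⊕ 0b00010001 = 0b10111010.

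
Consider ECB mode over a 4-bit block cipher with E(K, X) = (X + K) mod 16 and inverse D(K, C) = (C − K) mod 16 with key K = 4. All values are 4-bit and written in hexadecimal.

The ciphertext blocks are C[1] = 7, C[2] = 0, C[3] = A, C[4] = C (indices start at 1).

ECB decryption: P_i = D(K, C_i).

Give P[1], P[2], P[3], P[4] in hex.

P[1] = 3, P[2] = C, P[3] = 6, P[4] = 8

P[1]: D(K, 7) = 3.
P[2]: D(K, 0) = C.
P[3]: D(K, A) = 6.
P[4]: D(K, C) = 8.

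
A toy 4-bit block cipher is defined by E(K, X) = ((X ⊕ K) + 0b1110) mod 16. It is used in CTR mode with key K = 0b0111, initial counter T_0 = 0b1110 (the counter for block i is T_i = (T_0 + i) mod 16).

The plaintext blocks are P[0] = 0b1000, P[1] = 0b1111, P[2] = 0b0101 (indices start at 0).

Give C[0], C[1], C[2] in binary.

CTR encryption: S_i = E(K, T_i) where T_i is the counter for block i; C_i = P_i ⊕ S_i.
C[0]: T = 0b1110, S = E(K, T) = 0b0111; 0b1000 ⊕ 0b0111 = 0b1111.
C[1]: T = 0b1111, S = E(K, T) = 0b0110; 0b1111 ⊕ 0b0110 = 0b1001.
C[2]: T = 0b0000, S = E(K, T) = 0b0101; 0b0101 ⊕ 0b0101 = 0b0000.

C[0] = 0b1111, C[1] = 0b1001, C[2] = 0b0000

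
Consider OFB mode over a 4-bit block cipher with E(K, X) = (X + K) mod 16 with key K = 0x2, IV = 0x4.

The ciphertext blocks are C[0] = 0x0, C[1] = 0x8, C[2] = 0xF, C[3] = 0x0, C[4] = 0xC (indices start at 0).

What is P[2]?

OFB decryption: S_i = E(K, S_{i−1}) with S_{−1} = IV; P_i = C_i ⊕ S_i.
P[0]: S = E(K, 0x4) = 0x6; 0x0 ⊕ 0x6 = 0x6.
P[1]: S = E(K, 0x6) = 0x8; 0x8 ⊕ 0x8 = 0x0.
P[2]: S = E(K, 0x8) = 0xA; 0xF ⊕ 0xA = 0x5.

P[2] = 0x5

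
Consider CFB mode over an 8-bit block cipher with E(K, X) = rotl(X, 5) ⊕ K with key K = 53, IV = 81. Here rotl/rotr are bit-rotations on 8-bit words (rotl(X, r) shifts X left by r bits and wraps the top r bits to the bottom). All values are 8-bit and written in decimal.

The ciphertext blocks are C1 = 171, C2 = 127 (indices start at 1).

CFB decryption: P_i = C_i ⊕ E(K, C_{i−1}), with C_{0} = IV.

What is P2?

P2: E(K, 171) = 64; 127 ⊕ 64 = 63.

P2 = 63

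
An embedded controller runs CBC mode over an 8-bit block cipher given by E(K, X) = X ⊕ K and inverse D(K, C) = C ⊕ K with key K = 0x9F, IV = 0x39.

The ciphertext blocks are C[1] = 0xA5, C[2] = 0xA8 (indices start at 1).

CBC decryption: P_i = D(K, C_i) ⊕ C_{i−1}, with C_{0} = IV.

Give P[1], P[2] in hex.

P[1] = 0x03, P[2] = 0x92

P[1]: D(K, 0xA5) = 0x3A; 0x3A ⊕ 0x39 = 0x03.
P[2]: D(K, 0xA8) = 0x37; 0x37 ⊕ 0xA5 = 0x92.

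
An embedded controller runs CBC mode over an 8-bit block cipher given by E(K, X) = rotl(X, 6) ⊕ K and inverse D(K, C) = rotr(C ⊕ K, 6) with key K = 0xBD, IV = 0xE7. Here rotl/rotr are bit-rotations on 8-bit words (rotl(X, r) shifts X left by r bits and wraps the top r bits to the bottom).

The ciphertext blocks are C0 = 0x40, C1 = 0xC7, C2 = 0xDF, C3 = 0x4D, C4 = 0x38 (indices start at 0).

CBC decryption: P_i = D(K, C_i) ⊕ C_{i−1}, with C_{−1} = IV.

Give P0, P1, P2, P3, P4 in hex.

P0 = 0x10, P1 = 0xA9, P2 = 0x4E, P3 = 0x1C, P4 = 0x5B

P0: D(K, 0x40) = 0xF7; 0xF7 ⊕ 0xE7 = 0x10.
P1: D(K, 0xC7) = 0xE9; 0xE9 ⊕ 0x40 = 0xA9.
P2: D(K, 0xDF) = 0x89; 0x89 ⊕ 0xC7 = 0x4E.
P3: D(K, 0x4D) = 0xC3; 0xC3 ⊕ 0xDF = 0x1C.
P4: D(K, 0x38) = 0x16; 0x16 ⊕ 0x4D = 0x5B.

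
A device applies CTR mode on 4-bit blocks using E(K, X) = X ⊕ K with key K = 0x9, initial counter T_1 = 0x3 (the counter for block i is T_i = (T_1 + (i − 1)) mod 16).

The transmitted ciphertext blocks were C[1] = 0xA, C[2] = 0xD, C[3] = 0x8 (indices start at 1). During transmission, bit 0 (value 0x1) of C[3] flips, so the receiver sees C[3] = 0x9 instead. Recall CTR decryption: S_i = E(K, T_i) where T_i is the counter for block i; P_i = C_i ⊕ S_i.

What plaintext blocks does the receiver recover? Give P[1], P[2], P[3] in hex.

P[1] = 0x0, P[2] = 0x0, P[3] = 0x5

Only C[3] changed, to 0x9. In CTR, a change in C_i flips the same bit in P_i only; the keystream is unaffected. Decrypting the received ciphertext:
P[1]: T = 0x3, S = E(K, T) = 0xA; 0xA ⊕ 0xA = 0x0.
P[2]: T = 0x4, S = E(K, T) = 0xD; 0xD ⊕ 0xD = 0x0.
P[3]: T = 0x5, S = E(K, T) = 0xC; 0x9 ⊕ 0xC = 0x5.
Blocks that differ from the original plaintext: P[3].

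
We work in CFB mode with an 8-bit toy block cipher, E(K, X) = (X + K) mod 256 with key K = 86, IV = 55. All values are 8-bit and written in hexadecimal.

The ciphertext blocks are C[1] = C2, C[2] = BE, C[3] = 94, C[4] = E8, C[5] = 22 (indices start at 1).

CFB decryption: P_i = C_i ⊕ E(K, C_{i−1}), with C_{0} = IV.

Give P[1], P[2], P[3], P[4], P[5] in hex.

P[1]: E(K, 55) = DB; C2 ⊕ DB = 19.
P[2]: E(K, C2) = 48; BE ⊕ 48 = F6.
P[3]: E(K, BE) = 44; 94 ⊕ 44 = D0.
P[4]: E(K, 94) = 1A; E8 ⊕ 1A = F2.
P[5]: E(K, E8) = 6E; 22 ⊕ 6E = 4C.

P[1] = 19, P[2] = F6, P[3] = D0, P[4] = F2, P[5] = 4C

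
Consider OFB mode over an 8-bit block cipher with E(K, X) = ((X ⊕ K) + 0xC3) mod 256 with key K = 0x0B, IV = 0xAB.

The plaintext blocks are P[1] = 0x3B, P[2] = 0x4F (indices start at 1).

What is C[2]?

OFB encryption: S_i = E(K, S_{i−1}) with S_{0} = IV; C_i = P_i ⊕ S_i.
C[1]: S = E(K, 0xAB) = 0x63; 0x3B ⊕ 0x63 = 0x58.
C[2]: S = E(K, 0x63) = 0x2B; 0x4F ⊕ 0x2B = 0x64.

C[2] = 0x64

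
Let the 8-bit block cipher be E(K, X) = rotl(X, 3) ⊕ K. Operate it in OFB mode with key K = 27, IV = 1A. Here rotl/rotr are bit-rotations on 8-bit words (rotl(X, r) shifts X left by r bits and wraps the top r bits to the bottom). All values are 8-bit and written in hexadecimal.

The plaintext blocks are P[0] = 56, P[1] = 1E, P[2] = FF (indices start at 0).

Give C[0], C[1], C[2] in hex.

C[0] = A1, C[1] = 86, C[2] = 1C

OFB encryption: S_i = E(K, S_{i−1}) with S_{−1} = IV; C_i = P_i ⊕ S_i.
C[0]: S = E(K, 1A) = F7; 56 ⊕ F7 = A1.
C[1]: S = E(K, F7) = 98; 1E ⊕ 98 = 86.
C[2]: S = E(K, 98) = E3; FF ⊕ E3 = 1C.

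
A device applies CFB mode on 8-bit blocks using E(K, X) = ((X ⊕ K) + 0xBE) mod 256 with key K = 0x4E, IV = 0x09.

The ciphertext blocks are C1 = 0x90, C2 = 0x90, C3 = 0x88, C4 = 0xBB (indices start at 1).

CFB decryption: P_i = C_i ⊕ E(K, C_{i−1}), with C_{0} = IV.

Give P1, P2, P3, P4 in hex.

P1 = 0x95, P2 = 0x0C, P3 = 0x14, P4 = 0x3F

P1: E(K, 0x09) = 0x05; 0x90 ⊕ 0x05 = 0x95.
P2: E(K, 0x90) = 0x9C; 0x90 ⊕ 0x9C = 0x0C.
P3: E(K, 0x90) = 0x9C; 0x88 ⊕ 0x9C = 0x14.
P4: E(K, 0x88) = 0x84; 0xBB ⊕ 0x84 = 0x3F.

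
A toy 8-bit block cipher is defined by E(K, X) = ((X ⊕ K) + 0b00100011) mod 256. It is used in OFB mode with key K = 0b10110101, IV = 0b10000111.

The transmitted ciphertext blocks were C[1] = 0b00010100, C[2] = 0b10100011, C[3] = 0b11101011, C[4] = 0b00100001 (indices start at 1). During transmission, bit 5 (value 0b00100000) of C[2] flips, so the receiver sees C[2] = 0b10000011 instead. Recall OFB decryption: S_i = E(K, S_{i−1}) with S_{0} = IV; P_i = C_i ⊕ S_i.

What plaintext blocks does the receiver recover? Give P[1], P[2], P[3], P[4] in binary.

Only C[2] changed, to 0b10000011. In OFB, a change in C_i flips the same bit in P_i only; the keystream is unaffected. Decrypting the received ciphertext:
P[1]: S = E(K, 0b10000111) = 0b01010101; 0b00010100 ⊕ 0b01010101 = 0b01000001.
P[2]: S = E(K, 0b01010101) = 0b00000011; 0b10000011 ⊕ 0b00000011 = 0b10000000.
P[3]: S = E(K, 0b00000011) = 0b11011001; 0b11101011 ⊕ 0b11011001 = 0b00110010.
P[4]: S = E(K, 0b11011001) = 0b10001111; 0b00100001 ⊕ 0b10001111 = 0b10101110.
Blocks that differ from the original plaintext: P[2].

P[1] = 0b01000001, P[2] = 0b10000000, P[3] = 0b00110010, P[4] = 0b10101110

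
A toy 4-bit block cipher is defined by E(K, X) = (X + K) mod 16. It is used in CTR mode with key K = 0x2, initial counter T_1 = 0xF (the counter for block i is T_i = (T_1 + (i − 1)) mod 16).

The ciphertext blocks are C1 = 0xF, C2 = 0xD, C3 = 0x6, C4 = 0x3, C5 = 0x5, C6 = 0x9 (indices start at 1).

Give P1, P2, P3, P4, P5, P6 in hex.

P1 = 0xE, P2 = 0xF, P3 = 0x5, P4 = 0x7, P5 = 0x0, P6 = 0xF

CTR decryption: S_i = E(K, T_i) where T_i is the counter for block i; P_i = C_i ⊕ S_i.
P1: T = 0xF, S = E(K, T) = 0x1; 0xF ⊕ 0x1 = 0xE.
P2: T = 0x0, S = E(K, T) = 0x2; 0xD ⊕ 0x2 = 0xF.
P3: T = 0x1, S = E(K, T) = 0x3; 0x6 ⊕ 0x3 = 0x5.
P4: T = 0x2, S = E(K, T) = 0x4; 0x3 ⊕ 0x4 = 0x7.
P5: T = 0x3, S = E(K, T) = 0x5; 0x5 ⊕ 0x5 = 0x0.
P6: T = 0x4, S = E(K, T) = 0x6; 0x9 ⊕ 0x6 = 0xF.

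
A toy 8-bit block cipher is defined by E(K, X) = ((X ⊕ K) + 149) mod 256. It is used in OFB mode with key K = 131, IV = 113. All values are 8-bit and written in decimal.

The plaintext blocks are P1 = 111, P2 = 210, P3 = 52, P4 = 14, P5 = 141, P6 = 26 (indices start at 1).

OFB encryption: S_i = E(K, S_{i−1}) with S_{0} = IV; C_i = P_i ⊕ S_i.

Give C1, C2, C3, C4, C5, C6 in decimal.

C1: S = E(K, 113) = 135; 111 ⊕ 135 = 232.
C2: S = E(K, 135) = 153; 210 ⊕ 153 = 75.
C3: S = E(K, 153) = 175; 52 ⊕ 175 = 155.
C4: S = E(K, 175) = 193; 14 ⊕ 193 = 207.
C5: S = E(K, 193) = 215; 141 ⊕ 215 = 90.
C6: S = E(K, 215) = 233; 26 ⊕ 233 = 243.

C1 = 232, C2 = 75, C3 = 155, C4 = 207, C5 = 90, C6 = 243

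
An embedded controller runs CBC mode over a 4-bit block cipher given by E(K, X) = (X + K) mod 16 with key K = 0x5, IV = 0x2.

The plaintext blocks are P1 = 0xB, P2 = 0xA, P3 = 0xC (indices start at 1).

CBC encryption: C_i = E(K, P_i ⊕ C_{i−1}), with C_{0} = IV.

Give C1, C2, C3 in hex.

C1 = 0xE, C2 = 0x9, C3 = 0xA

C1: P1 ⊕ 0x2 = 0x9; E(K, 0x9) = 0xE.
C2: P2 ⊕ 0xE = 0x4; E(K, 0x4) = 0x9.
C3: P3 ⊕ 0x9 = 0x5; E(K, 0x5) = 0xA.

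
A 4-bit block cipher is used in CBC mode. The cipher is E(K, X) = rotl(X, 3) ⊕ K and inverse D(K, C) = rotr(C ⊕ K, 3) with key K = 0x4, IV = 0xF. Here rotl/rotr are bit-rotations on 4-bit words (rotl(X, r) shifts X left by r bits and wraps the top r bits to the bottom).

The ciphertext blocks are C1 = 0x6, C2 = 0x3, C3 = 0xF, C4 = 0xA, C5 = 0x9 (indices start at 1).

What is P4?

P4 = 0x2

CBC decryption: P_i = D(K, C_i) ⊕ C_{i−1}, with C_{0} = IV.
P4: D(K, 0xA) = 0xD; 0xD ⊕ 0xF = 0x2.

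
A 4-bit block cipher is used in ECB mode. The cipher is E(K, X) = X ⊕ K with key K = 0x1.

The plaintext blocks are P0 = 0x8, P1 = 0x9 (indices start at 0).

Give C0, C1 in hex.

ECB encryption: C_i = E(K, P_i).
C0: E(K, 0x8) = 0x9.
C1: E(K, 0x9) = 0x8.

C0 = 0x9, C1 = 0x8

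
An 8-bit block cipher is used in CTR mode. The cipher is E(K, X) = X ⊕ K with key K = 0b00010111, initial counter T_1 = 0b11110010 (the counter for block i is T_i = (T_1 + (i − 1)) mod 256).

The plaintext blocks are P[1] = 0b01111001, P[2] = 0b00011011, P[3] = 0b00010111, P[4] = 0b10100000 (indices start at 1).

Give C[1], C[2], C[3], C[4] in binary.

C[1] = 0b10011100, C[2] = 0b11111111, C[3] = 0b11110100, C[4] = 0b01000010

CTR encryption: S_i = E(K, T_i) where T_i is the counter for block i; C_i = P_i ⊕ S_i.
C[1]: T = 0b11110010, S = E(K, T) = 0b11100101; 0b01111001 ⊕ 0b11100101 = 0b10011100.
C[2]: T = 0b11110011, S = E(K, T) = 0b11100100; 0b00011011 ⊕ 0b11100100 = 0b11111111.
C[3]: T = 0b11110100, S = E(K, T) = 0b11100011; 0b00010111 ⊕ 0b11100011 = 0b11110100.
C[4]: T = 0b11110101, S = E(K, T) = 0b11100010; 0b10100000 ⊕ 0b11100010 = 0b01000010.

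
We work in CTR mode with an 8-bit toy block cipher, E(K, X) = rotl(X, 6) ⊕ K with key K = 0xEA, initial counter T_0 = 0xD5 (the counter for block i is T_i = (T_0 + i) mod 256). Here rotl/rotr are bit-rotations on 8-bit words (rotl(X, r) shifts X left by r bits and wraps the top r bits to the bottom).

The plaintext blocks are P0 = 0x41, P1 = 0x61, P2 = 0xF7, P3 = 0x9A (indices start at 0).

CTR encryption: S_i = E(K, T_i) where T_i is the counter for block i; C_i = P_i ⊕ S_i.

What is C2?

C0: T = 0xD5, S = E(K, T) = 0x9F; 0x41 ⊕ 0x9F = 0xDE.
C1: T = 0xD6, S = E(K, T) = 0x5F; 0x61 ⊕ 0x5F = 0x3E.
C2: T = 0xD7, S = E(K, T) = 0x1F; 0xF7 ⊕ 0x1F = 0xE8.

C2 = 0xE8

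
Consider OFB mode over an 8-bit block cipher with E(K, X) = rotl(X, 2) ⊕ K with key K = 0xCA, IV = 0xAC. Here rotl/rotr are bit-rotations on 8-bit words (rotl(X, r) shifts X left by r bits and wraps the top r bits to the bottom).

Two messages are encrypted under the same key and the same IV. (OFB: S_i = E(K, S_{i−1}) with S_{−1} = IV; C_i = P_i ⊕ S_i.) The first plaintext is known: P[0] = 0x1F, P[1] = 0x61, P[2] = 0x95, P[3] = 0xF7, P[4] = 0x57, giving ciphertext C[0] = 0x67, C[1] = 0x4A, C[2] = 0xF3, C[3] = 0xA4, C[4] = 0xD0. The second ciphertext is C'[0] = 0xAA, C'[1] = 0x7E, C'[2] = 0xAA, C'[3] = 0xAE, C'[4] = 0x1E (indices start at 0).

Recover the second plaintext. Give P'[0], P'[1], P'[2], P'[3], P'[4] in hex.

In OFB with a reused IV, both messages share the same keystream S_i, so C_i ⊕ C'_i = P_i ⊕ P'_i and thus P'_i = P_i ⊕ C_i ⊕ C'_i.
P'[0]: 0x1F ⊕ 0x67 ⊕ 0xAA = 0xD2.
P'[1]: 0x61 ⊕ 0x4A ⊕ 0x7E = 0x55.
P'[2]: 0x95 ⊕ 0xF3 ⊕ 0xAA = 0xCC.
P'[3]: 0xF7 ⊕ 0xA4 ⊕ 0xAE = 0xFD.
P'[4]: 0x57 ⊕ 0xD0 ⊕ 0x1E = 0x99.

P'[0] = 0xD2, P'[1] = 0x55, P'[2] = 0xCC, P'[3] = 0xFD, P'[4] = 0x99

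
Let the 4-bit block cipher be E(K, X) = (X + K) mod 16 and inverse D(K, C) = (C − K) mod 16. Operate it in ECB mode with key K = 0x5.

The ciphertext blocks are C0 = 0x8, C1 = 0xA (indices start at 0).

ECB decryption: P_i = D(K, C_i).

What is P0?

P0 = 0x3

P0: D(K, 0x8) = 0x3.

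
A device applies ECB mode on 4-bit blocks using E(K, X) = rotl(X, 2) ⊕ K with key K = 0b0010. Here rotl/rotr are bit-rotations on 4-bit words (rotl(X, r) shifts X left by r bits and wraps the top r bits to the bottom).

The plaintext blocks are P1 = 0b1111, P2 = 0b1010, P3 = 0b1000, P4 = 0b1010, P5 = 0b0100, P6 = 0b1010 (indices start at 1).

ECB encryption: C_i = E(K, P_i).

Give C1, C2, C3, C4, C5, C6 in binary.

C1: E(K, 0b1111) = 0b1101.
C2: E(K, 0b1010) = 0b1000.
C3: E(K, 0b1000) = 0b0000.
C4: E(K, 0b1010) = 0b1000.
C5: E(K, 0b0100) = 0b0011.
C6: E(K, 0b1010) = 0b1000.

C1 = 0b1101, C2 = 0b1000, C3 = 0b0000, C4 = 0b1000, C5 = 0b0011, C6 = 0b1000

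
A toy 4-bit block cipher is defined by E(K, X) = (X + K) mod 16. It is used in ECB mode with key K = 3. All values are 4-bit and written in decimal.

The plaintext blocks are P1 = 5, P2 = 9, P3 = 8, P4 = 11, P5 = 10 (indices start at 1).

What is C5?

ECB encryption: C_i = E(K, P_i).
C5: E(K, 10) = 13.

C5 = 13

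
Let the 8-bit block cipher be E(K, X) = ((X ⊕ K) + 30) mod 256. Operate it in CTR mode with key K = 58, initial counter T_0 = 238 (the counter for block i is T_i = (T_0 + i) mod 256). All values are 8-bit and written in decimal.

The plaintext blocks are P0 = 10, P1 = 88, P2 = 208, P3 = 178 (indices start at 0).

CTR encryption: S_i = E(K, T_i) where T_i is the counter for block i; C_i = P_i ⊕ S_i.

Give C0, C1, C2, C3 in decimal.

C0: T = 238, S = E(K, T) = 242; 10 ⊕ 242 = 248.
C1: T = 239, S = E(K, T) = 243; 88 ⊕ 243 = 171.
C2: T = 240, S = E(K, T) = 232; 208 ⊕ 232 = 56.
C3: T = 241, S = E(K, T) = 233; 178 ⊕ 233 = 91.

C0 = 248, C1 = 171, C2 = 56, C3 = 91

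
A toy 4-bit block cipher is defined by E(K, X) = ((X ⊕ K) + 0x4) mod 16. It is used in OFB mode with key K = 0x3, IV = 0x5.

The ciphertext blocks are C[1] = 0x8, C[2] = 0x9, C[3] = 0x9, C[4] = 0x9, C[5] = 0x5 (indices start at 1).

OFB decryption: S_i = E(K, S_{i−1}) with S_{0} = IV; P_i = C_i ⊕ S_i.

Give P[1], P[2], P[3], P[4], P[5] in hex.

P[1]: S = E(K, 0x5) = 0xA; 0x8 ⊕ 0xA = 0x2.
P[2]: S = E(K, 0xA) = 0xD; 0x9 ⊕ 0xD = 0x4.
P[3]: S = E(K, 0xD) = 0x2; 0x9 ⊕ 0x2 = 0xB.
P[4]: S = E(K, 0x2) = 0x5; 0x9 ⊕ 0x5 = 0xC.
P[5]: S = E(K, 0x5) = 0xA; 0x5 ⊕ 0xA = 0xF.

P[1] = 0x2, P[2] = 0x4, P[3] = 0xB, P[4] = 0xC, P[5] = 0xF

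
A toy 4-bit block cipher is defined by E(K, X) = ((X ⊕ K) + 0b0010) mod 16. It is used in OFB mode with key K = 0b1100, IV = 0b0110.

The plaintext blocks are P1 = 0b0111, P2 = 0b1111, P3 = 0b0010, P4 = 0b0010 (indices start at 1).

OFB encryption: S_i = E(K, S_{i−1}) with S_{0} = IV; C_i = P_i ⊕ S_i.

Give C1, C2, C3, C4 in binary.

C1 = 0b1011, C2 = 0b1101, C3 = 0b0010, C4 = 0b1100

C1: S = E(K, 0b0110) = 0b1100; 0b0111 ⊕ 0b1100 = 0b1011.
C2: S = E(K, 0b1100) = 0b0010; 0b1111 ⊕ 0b0010 = 0b1101.
C3: S = E(K, 0b0010) = 0b0000; 0b0010 ⊕ 0b0000 = 0b0010.
C4: S = E(K, 0b0000) = 0b1110; 0b0010 ⊕ 0b1110 = 0b1100.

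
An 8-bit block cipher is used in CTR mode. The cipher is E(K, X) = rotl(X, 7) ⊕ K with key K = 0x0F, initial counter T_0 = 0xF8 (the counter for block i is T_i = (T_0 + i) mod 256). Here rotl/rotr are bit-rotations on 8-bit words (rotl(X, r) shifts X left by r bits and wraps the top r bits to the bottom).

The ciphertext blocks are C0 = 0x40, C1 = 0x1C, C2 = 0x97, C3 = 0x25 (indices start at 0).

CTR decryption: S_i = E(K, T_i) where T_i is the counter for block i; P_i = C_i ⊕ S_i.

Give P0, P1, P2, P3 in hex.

P0 = 0x33, P1 = 0xEF, P2 = 0xE5, P3 = 0xD7

P0: T = 0xF8, S = E(K, T) = 0x73; 0x40 ⊕ 0x73 = 0x33.
P1: T = 0xF9, S = E(K, T) = 0xF3; 0x1C ⊕ 0xF3 = 0xEF.
P2: T = 0xFA, S = E(K, T) = 0x72; 0x97 ⊕ 0x72 = 0xE5.
P3: T = 0xFB, S = E(K, T) = 0xF2; 0x25 ⊕ 0xF2 = 0xD7.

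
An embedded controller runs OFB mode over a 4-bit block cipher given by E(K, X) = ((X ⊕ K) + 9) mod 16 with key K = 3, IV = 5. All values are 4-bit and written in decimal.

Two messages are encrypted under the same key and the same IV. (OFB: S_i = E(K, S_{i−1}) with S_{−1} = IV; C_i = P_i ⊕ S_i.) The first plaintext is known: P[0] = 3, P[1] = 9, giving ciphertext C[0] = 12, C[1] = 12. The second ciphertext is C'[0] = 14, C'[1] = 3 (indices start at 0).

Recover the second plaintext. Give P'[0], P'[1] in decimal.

P'[0] = 1, P'[1] = 6

In OFB with a reused IV, both messages share the same keystream S_i, so C_i ⊕ C'_i = P_i ⊕ P'_i and thus P'_i = P_i ⊕ C_i ⊕ C'_i.
P'[0]: 3 ⊕ 12 ⊕ 14 = 1.
P'[1]: 9 ⊕ 12 ⊕ 3 = 6.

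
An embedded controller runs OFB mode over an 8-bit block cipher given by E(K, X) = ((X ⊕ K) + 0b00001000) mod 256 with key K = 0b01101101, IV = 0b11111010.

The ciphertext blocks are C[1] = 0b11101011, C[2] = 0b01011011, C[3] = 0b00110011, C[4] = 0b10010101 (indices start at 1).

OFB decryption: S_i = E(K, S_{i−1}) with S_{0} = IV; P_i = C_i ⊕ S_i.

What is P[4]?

P[4] = 0b01101111

P[1]: S = E(K, 0b11111010) = 0b10011111; 0b11101011 ⊕ 0b10011111 = 0b01110100.
P[2]: S = E(K, 0b10011111) = 0b11111010; 0b01011011 ⊕ 0b11111010 = 0b10100001.
P[3]: S = E(K, 0b11111010) = 0b10011111; 0b00110011 ⊕ 0b10011111 = 0b10101100.
P[4]: S = E(K, 0b10011111) = 0b11111010; 0b10010101 ⊕ 0b11111010 = 0b01101111.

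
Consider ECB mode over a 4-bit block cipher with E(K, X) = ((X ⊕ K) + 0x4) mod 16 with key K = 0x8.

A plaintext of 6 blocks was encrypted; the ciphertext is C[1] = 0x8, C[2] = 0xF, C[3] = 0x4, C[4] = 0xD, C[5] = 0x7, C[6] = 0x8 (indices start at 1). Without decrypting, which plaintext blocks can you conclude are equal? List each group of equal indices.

P[1] = P[6]

ECB encrypts each block independently with the same key, so equal ciphertext blocks imply equal plaintext blocks.
C[1] = C[6] = 0x8, so P[1] = P[6].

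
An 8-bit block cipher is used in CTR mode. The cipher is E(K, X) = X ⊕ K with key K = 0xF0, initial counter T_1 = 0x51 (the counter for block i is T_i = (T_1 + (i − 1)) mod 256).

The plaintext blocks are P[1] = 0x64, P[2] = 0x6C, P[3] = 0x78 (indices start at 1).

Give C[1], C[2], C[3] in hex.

C[1] = 0xC5, C[2] = 0xCE, C[3] = 0xDB

CTR encryption: S_i = E(K, T_i) where T_i is the counter for block i; C_i = P_i ⊕ S_i.
C[1]: T = 0x51, S = E(K, T) = 0xA1; 0x64 ⊕ 0xA1 = 0xC5.
C[2]: T = 0x52, S = E(K, T) = 0xA2; 0x6C ⊕ 0xA2 = 0xCE.
C[3]: T = 0x53, S = E(K, T) = 0xA3; 0x78 ⊕ 0xA3 = 0xDB.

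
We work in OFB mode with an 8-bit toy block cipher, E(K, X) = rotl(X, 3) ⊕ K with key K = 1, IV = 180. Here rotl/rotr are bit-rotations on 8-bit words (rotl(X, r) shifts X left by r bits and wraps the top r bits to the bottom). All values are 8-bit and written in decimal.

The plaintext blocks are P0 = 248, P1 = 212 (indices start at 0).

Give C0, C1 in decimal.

C0 = 92, C1 = 240

OFB encryption: S_i = E(K, S_{i−1}) with S_{−1} = IV; C_i = P_i ⊕ S_i.
C0: S = E(K, 180) = 164; 248 ⊕ 164 = 92.
C1: S = E(K, 164) = 36; 212 ⊕ 36 = 240.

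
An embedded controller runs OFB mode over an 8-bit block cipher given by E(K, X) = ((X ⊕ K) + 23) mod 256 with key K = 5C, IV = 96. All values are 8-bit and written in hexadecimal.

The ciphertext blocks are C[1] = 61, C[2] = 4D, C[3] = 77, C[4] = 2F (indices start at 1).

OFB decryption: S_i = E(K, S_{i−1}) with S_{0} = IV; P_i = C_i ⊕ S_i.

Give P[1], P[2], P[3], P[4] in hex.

P[1] = 8C, P[2] = 99, P[3] = DC, P[4] = 35

P[1]: S = E(K, 96) = ED; 61 ⊕ ED = 8C.
P[2]: S = E(K, ED) = D4; 4D ⊕ D4 = 99.
P[3]: S = E(K, D4) = AB; 77 ⊕ AB = DC.
P[4]: S = E(K, AB) = 1A; 2F ⊕ 1A = 35.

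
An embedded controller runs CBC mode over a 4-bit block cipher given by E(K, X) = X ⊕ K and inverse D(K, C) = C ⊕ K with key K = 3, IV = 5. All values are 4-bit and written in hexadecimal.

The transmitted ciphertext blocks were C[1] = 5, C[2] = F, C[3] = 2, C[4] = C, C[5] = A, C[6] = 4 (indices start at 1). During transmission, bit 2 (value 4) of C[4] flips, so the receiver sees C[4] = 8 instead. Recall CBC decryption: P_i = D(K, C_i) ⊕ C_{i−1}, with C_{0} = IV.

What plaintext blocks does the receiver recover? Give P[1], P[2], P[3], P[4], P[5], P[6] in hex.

Only C[4] changed, to 8. In CBC, a change in C_i garbles P_i and flips the same bit in P_{i+1}. Decrypting the received ciphertext:
P[1]: D(K, 5) = 6; 6 ⊕ 5 = 3.
P[2]: D(K, F) = C; C ⊕ 5 = 9.
P[3]: D(K, 2) = 1; 1 ⊕ F = E.
P[4]: D(K, 8) = B; B ⊕ 2 = 9.
P[5]: D(K, A) = 9; 9 ⊕ 8 = 1.
P[6]: D(K, 4) = 7; 7 ⊕ A = D.
Blocks that differ from the original plaintext: P[4], P[5].

P[1] = 3, P[2] = 9, P[3] = E, P[4] = 9, P[5] = 1, P[6] = D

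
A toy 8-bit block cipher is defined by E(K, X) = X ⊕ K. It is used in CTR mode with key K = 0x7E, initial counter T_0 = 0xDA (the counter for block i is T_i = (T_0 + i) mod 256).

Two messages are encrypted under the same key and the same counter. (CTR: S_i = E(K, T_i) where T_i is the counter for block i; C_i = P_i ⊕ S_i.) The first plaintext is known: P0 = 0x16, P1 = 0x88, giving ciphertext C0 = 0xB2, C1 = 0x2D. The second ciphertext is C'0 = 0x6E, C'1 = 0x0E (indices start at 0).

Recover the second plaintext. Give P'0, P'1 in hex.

P'0 = 0xCA, P'1 = 0xAB

In CTR with a reused counter, both messages share the same keystream S_i, so C_i ⊕ C'_i = P_i ⊕ P'_i and thus P'_i = P_i ⊕ C_i ⊕ C'_i.
P'0: 0x16 ⊕ 0xB2 ⊕ 0x6E = 0xCA.
P'1: 0x88 ⊕ 0x2D ⊕ 0x0E = 0xAB.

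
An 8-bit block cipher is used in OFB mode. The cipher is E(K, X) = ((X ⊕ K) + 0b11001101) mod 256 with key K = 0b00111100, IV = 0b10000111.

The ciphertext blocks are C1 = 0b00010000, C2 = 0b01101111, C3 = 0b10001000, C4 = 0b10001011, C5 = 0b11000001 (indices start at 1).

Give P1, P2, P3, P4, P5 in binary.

P1 = 0b10011000, P2 = 0b11101110, P3 = 0b00000010, P4 = 0b00001000, P5 = 0b01001101

OFB decryption: S_i = E(K, S_{i−1}) with S_{0} = IV; P_i = C_i ⊕ S_i.
P1: S = E(K, 0b10000111) = 0b10001000; 0b00010000 ⊕ 0b10001000 = 0b10011000.
P2: S = E(K, 0b10001000) = 0b10000001; 0b01101111 ⊕ 0b10000001 = 0b11101110.
P3: S = E(K, 0b10000001) = 0b10001010; 0b10001000 ⊕ 0b10001010 = 0b00000010.
P4: S = E(K, 0b10001010) = 0b10000011; 0b10001011 ⊕ 0b10000011 = 0b00001000.
P5: S = E(K, 0b10000011) = 0b10001100; 0b11000001 ⊕ 0b10001100 = 0b01001101.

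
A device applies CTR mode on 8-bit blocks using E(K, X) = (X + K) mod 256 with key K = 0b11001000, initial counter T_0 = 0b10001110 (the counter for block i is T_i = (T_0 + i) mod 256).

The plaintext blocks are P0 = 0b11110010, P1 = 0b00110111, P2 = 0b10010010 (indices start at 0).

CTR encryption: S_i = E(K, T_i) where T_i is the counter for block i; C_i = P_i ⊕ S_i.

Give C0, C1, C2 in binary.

C0: T = 0b10001110, S = E(K, T) = 0b01010110; 0b11110010 ⊕ 0b01010110 = 0b10100100.
C1: T = 0b10001111, S = E(K, T) = 0b01010111; 0b00110111 ⊕ 0b01010111 = 0b01100000.
C2: T = 0b10010000, S = E(K, T) = 0b01011000; 0b10010010 ⊕ 0b01011000 = 0b11001010.

C0 = 0b10100100, C1 = 0b01100000, C2 = 0b11001010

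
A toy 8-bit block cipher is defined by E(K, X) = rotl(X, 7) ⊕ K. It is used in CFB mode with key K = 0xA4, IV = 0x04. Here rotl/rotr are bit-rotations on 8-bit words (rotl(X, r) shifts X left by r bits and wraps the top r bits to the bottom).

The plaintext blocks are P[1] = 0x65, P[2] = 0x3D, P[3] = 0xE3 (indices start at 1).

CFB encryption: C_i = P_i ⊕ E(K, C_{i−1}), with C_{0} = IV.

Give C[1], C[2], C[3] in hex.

C[1] = 0xC3, C[2] = 0x78, C[3] = 0x7B

C[1]: E(K, 0x04) = 0xA6; 0x65 ⊕ 0xA6 = 0xC3.
C[2]: E(K, 0xC3) = 0x45; 0x3D ⊕ 0x45 = 0x78.
C[3]: E(K, 0x78) = 0x98; 0xE3 ⊕ 0x98 = 0x7B.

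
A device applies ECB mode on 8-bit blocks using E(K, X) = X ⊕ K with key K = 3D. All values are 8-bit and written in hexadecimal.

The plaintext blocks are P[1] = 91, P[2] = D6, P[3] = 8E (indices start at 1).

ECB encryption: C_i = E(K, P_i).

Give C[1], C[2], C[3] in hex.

C[1] = AC, C[2] = EB, C[3] = B3

C[1]: E(K, 91) = AC.
C[2]: E(K, D6) = EB.
C[3]: E(K, 8E) = B3.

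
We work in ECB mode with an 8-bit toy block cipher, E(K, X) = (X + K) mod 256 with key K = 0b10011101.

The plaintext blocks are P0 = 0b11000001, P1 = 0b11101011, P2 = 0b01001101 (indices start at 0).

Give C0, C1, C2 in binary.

ECB encryption: C_i = E(K, P_i).
C0: E(K, 0b11000001) = 0b01011110.
C1: E(K, 0b11101011) = 0b10001000.
C2: E(K, 0b01001101) = 0b11101010.

C0 = 0b01011110, C1 = 0b10001000, C2 = 0b11101010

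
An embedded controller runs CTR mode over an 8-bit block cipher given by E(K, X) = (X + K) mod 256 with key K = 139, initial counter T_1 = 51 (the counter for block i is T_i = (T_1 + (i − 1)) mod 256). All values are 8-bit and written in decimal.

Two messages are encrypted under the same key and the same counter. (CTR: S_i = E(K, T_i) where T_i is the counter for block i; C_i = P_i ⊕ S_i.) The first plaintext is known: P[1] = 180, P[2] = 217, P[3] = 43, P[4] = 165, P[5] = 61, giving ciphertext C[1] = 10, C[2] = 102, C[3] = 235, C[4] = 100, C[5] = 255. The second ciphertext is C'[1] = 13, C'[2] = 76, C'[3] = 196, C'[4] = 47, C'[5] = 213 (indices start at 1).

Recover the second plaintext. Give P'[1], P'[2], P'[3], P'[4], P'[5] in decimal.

In CTR with a reused counter, both messages share the same keystream S_i, so C_i ⊕ C'_i = P_i ⊕ P'_i and thus P'_i = P_i ⊕ C_i ⊕ C'_i.
P'[1]: 180 ⊕ 10 ⊕ 13 = 179.
P'[2]: 217 ⊕ 102 ⊕ 76 = 243.
P'[3]: 43 ⊕ 235 ⊕ 196 = 4.
P'[4]: 165 ⊕ 100 ⊕ 47 = 238.
P'[5]: 61 ⊕ 255 ⊕ 213 = 23.

P'[1] = 179, P'[2] = 243, P'[3] = 4, P'[4] = 238, P'[5] = 23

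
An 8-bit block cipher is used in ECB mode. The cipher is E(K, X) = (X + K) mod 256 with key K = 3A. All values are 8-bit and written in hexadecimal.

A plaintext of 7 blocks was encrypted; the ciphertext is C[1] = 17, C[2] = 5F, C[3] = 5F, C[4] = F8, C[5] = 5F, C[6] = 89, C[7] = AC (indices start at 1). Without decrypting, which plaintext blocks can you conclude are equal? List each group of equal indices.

P[2] = P[3] = P[5]

ECB encrypts each block independently with the same key, so equal ciphertext blocks imply equal plaintext blocks.
C[2] = C[3] = C[5] = 5F, so P[2] = P[3] = P[5].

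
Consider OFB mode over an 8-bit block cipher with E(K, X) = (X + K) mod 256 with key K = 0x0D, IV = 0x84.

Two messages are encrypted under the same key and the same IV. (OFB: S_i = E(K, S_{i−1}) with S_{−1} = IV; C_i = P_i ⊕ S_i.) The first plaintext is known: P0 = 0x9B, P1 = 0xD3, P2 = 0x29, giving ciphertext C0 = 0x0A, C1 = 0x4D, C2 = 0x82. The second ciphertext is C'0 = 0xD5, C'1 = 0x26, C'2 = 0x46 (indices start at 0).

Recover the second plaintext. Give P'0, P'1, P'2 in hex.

P'0 = 0x44, P'1 = 0xB8, P'2 = 0xED

In OFB with a reused IV, both messages share the same keystream S_i, so C_i ⊕ C'_i = P_i ⊕ P'_i and thus P'_i = P_i ⊕ C_i ⊕ C'_i.
P'0: 0x9B ⊕ 0x0A ⊕ 0xD5 = 0x44.
P'1: 0xD3 ⊕ 0x4D ⊕ 0x26 = 0xB8.
P'2: 0x29 ⊕ 0x82 ⊕ 0x46 = 0xED.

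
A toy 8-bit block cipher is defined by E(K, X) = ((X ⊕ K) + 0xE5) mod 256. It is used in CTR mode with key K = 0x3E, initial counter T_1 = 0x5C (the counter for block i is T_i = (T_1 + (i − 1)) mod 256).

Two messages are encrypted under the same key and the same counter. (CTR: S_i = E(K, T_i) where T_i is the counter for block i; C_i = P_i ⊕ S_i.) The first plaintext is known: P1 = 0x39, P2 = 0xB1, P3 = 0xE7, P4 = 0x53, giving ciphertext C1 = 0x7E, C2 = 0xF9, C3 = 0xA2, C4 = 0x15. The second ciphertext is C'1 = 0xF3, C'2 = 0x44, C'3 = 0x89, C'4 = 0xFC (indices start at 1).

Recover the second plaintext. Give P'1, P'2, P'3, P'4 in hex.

P'1 = 0xB4, P'2 = 0x0C, P'3 = 0xCC, P'4 = 0xBA

In CTR with a reused counter, both messages share the same keystream S_i, so C_i ⊕ C'_i = P_i ⊕ P'_i and thus P'_i = P_i ⊕ C_i ⊕ C'_i.
P'1: 0x39 ⊕ 0x7E ⊕ 0xF3 = 0xB4.
P'2: 0xB1 ⊕ 0xF9 ⊕ 0x44 = 0x0C.
P'3: 0xE7 ⊕ 0xA2 ⊕ 0x89 = 0xCC.
P'4: 0x53 ⊕ 0x15 ⊕ 0xFC = 0xBA.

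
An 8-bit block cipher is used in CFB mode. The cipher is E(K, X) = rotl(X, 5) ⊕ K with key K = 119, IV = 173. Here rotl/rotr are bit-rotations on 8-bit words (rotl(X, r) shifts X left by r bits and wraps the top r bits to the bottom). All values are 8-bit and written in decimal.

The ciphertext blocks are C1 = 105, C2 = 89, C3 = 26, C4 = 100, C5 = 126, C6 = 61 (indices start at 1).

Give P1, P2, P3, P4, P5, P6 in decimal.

CFB decryption: P_i = C_i ⊕ E(K, C_{i−1}), with C_{0} = IV.
P1: E(K, 173) = 194; 105 ⊕ 194 = 171.
P2: E(K, 105) = 90; 89 ⊕ 90 = 3.
P3: E(K, 89) = 92; 26 ⊕ 92 = 70.
P4: E(K, 26) = 52; 100 ⊕ 52 = 80.
P5: E(K, 100) = 251; 126 ⊕ 251 = 133.
P6: E(K, 126) = 184; 61 ⊕ 184 = 133.

P1 = 171, P2 = 3, P3 = 70, P4 = 80, P5 = 133, P6 = 133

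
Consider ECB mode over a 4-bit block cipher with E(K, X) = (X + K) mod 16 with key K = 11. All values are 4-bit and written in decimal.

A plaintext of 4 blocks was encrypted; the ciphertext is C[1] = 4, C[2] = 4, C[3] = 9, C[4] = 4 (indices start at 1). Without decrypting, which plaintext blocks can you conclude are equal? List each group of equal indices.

P[1] = P[2] = P[4]

ECB encrypts each block independently with the same key, so equal ciphertext blocks imply equal plaintext blocks.
C[1] = C[2] = C[4] = 4, so P[1] = P[2] = P[4].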